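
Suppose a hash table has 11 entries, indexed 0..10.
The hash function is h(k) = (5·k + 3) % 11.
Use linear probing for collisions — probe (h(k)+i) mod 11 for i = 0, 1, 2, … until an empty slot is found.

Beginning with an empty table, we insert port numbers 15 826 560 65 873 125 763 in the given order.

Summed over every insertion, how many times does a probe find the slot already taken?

15 hashes to 1; slot 1 is free => place at 1.
826 hashes to 8; slot 8 is free => place at 8.
560 hashes to 9; slot 9 is free => place at 9.
65 hashes to 9; 9 taken => place at 10.
873 hashes to 1; 1 taken => place at 2.
125 hashes to 1; 1,2 taken => place at 3.
763 hashes to 1; 1,2,3 taken => place at 4.
Table: [-, 15, 873, 125, 763, -, -, -, 826, 560, 65]

7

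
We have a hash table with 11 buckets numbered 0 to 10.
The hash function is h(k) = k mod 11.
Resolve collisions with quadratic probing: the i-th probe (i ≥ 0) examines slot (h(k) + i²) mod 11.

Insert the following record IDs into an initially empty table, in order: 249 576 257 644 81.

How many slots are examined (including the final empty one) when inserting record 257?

2

249 hashes to 7; slot 7 is free → place at 7.
576 hashes to 4; slot 4 is free → place at 4.
257 hashes to 4; 4 taken → place at 5.
644 hashes to 6; slot 6 is free → place at 6.
81 hashes to 4; 4,5 taken → place at 8.
Table: [_, _, _, _, 576, 257, 644, 249, 81, _, _]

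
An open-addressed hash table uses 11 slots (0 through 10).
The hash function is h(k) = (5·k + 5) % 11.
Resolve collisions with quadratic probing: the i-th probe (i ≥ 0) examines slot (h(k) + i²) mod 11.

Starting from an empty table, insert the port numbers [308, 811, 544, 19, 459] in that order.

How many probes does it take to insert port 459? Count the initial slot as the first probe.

4

Insert 308: h=5, slot 5 empty -> index 5.
Insert 811: h=1, slot 1 empty -> index 1.
Insert 544: h=8, slot 8 empty -> index 8.
Insert 19: h=1, slot 1 occupied -> index 2.
Insert 459: h=1, slots 1,2,5 occupied -> index 10.
Table: [-, 811, 19, -, -, 308, -, -, 544, -, 459]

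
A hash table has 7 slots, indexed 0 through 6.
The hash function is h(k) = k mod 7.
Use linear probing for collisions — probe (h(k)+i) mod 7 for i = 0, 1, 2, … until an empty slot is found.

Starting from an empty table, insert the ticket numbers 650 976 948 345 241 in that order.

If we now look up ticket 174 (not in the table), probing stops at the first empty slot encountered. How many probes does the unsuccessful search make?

2

650 hashes to 6; slot 6 is free => place at 6.
976 hashes to 3; slot 3 is free => place at 3.
948 hashes to 3; 3 taken => place at 4.
345 hashes to 2; slot 2 is free => place at 2.
241 hashes to 3; 3,4 taken => place at 5.
Table: [., ., 345, 976, 948, 241, 650]
Lookup 174: h=6, probe 6,0 → slot 0 empty, not found.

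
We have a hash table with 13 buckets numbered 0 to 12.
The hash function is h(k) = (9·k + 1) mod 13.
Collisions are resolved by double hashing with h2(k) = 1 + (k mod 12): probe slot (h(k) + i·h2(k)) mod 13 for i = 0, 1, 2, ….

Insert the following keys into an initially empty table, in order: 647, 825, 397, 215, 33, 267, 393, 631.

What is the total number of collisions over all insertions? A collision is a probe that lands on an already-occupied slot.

7

647: h=0 -> slot 0
825: h=3 -> slot 3
397: h=12 -> slot 12
215: h=12, h2=12, probe 12,11 -> slot 11
33: h=12, h2=10, probe 12,9 -> slot 9
267: h=12, h2=4, probe 12,3,7 -> slot 7
393: h=2 -> slot 2
631: h=12, h2=8, probe 12,7,2,10 -> slot 10
Table: [647, ., 393, 825, ., ., ., 267, ., 33, 631, 215, 397]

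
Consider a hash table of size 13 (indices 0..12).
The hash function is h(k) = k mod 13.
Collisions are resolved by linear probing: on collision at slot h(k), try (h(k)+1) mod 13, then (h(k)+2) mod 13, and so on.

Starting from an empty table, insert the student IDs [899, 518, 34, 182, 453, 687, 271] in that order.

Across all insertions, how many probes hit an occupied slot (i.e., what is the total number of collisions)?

Insert 899: h=2, slot 2 empty => index 2.
Insert 518: h=11, slot 11 empty => index 11.
Insert 34: h=8, slot 8 empty => index 8.
Insert 182: h=0, slot 0 empty => index 0.
Insert 453: h=11, slot 11 occupied => index 12.
Insert 687: h=11, slots 11,12,0 occupied => index 1.
Insert 271: h=11, slots 11,12,0,1,2 occupied => index 3.
Table: [182, 687, 899, 271, —, —, —, —, 34, —, —, 518, 453]

9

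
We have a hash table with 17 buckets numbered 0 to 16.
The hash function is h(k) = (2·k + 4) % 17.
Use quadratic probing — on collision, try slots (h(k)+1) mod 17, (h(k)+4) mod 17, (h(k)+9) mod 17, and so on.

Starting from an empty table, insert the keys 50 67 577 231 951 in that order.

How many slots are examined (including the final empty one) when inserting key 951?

4

Insert 50: h=2, slot 2 empty => index 2.
Insert 67: h=2, slot 2 occupied => index 3.
Insert 577: h=2, slots 2,3 occupied => index 6.
Insert 231: h=7, slot 7 empty => index 7.
Insert 951: h=2, slots 2,3,6 occupied => index 11.
Table: [—, —, 50, 67, —, —, 577, 231, —, —, —, 951, —, —, —, —, —]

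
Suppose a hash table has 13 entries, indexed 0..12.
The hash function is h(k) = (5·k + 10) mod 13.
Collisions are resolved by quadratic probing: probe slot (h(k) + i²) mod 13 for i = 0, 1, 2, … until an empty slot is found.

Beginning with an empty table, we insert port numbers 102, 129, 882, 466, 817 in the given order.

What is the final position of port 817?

102: h=0 → slot 0
129: h=5 → slot 5
882: h=0, probe 0,1 → slot 1
466: h=0, probe 0,1,4 → slot 4
817: h=0, probe 0,1,4,9 → slot 9
Table: [102, 882, _, _, 466, 129, _, _, _, 817, _, _, _]

9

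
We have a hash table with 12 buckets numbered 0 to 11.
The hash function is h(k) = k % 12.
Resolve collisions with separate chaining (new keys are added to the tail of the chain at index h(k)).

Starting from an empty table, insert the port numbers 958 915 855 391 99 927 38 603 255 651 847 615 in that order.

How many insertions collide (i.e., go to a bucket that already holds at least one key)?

8

958 → bucket 10
915 → bucket 3
855 → bucket 3 (collision)
391 → bucket 7
99 → bucket 3 (collision)
927 → bucket 3 (collision)
38 → bucket 2
603 → bucket 3 (collision)
255 → bucket 3 (collision)
651 → bucket 3 (collision)
847 → bucket 7 (collision)
615 → bucket 3 (collision)
Final buckets:
0: _
1: _
2: 38
3: 915 -> 855 -> 99 -> 927 -> 603 -> 255 -> 651 -> 615
4: _
5: _
6: _
7: 391 -> 847
8: _
9: _
10: 958
11: _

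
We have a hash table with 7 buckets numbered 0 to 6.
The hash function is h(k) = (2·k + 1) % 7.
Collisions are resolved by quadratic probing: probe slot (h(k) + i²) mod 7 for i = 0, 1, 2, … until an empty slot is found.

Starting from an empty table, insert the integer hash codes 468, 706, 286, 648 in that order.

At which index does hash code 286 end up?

3

468: h=6 → slot 6
706: h=6, probe 6,0 → slot 0
286: h=6, probe 6,0,3 → slot 3
648: h=2 → slot 2
Table: [706, ., 648, 286, ., ., 468]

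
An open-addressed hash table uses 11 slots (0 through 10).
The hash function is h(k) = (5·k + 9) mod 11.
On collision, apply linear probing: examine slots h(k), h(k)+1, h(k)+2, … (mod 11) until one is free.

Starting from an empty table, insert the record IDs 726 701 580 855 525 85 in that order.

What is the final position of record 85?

10

726: h=9 => slot 9
701: h=5 => slot 5
580: h=5, probe 5,6 => slot 6
855: h=5, probe 5,6,7 => slot 7
525: h=5, probe 5,6,7,8 => slot 8
85: h=5, probe 5,6,7,8,9,10 => slot 10
Table: [_, _, _, _, _, 701, 580, 855, 525, 726, 85]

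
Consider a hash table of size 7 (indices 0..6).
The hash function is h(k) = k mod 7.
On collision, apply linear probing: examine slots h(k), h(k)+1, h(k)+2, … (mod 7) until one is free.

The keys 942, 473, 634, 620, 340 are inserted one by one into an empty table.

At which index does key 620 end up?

Insert 942: h=4, slot 4 empty → index 4.
Insert 473: h=4, slot 4 occupied → index 5.
Insert 634: h=4, slots 4,5 occupied → index 6.
Insert 620: h=4, slots 4,5,6 occupied → index 0.
Insert 340: h=4, slots 4,5,6,0 occupied → index 1.
Table: [620, 340, _, _, 942, 473, 634]

0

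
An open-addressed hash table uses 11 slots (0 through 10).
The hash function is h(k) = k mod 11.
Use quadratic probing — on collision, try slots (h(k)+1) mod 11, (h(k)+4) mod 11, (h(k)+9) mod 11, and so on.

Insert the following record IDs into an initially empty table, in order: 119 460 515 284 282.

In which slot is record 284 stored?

119 hashes to 9; slot 9 is free -> place at 9.
460 hashes to 9; 9 taken -> place at 10.
515 hashes to 9; 9,10 taken -> place at 2.
284 hashes to 9; 9,10,2 taken -> place at 7.
282 hashes to 7; 7 taken -> place at 8.
Table: [∅, ∅, 515, ∅, ∅, ∅, ∅, 284, 282, 119, 460]

7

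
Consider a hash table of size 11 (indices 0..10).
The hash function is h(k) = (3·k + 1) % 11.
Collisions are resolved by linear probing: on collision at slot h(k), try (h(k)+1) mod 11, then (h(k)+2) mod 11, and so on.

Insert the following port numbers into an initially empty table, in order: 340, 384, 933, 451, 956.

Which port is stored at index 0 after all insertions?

Insert 340: h=9, slot 9 empty => index 9.
Insert 384: h=9, slot 9 occupied => index 10.
Insert 933: h=6, slot 6 empty => index 6.
Insert 451: h=1, slot 1 empty => index 1.
Insert 956: h=9, slots 9,10 occupied => index 0.
Table: [956, 451, —, —, —, —, 933, —, —, 340, 384]

956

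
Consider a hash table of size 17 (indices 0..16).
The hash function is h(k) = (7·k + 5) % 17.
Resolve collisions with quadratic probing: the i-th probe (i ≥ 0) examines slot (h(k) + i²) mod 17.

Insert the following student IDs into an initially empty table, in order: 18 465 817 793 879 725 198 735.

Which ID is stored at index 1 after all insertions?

18 hashes to 12; slot 12 is free => place at 12.
465 hashes to 13; slot 13 is free => place at 13.
817 hashes to 12; 12,13 taken => place at 16.
793 hashes to 14; slot 14 is free => place at 14.
879 hashes to 4; slot 4 is free => place at 4.
725 hashes to 14; 14 taken => place at 15.
198 hashes to 14; 14,15 taken => place at 1.
735 hashes to 16; 16 taken => place at 0.
Table: [735, 198, ., ., 879, ., ., ., ., ., ., ., 18, 465, 793, 725, 817]

198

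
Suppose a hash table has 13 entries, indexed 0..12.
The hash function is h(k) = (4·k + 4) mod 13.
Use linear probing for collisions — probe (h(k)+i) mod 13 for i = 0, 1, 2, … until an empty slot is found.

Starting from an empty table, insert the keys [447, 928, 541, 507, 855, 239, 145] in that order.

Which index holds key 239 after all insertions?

447: h=11 -> slot 11
928: h=11, probe 11,12 -> slot 12
541: h=10 -> slot 10
507: h=4 -> slot 4
855: h=5 -> slot 5
239: h=11, probe 11,12,0 -> slot 0
145: h=12, probe 12,0,1 -> slot 1
Table: [239, 145, _, _, 507, 855, _, _, _, _, 541, 447, 928]

0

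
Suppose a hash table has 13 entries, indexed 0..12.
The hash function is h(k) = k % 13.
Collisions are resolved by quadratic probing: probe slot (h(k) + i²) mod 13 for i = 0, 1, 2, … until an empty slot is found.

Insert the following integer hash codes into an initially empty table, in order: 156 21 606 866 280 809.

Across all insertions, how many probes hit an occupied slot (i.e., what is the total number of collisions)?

3

156 hashes to 0; slot 0 is free → place at 0.
21 hashes to 8; slot 8 is free → place at 8.
606 hashes to 8; 8 taken → place at 9.
866 hashes to 8; 8,9 taken → place at 12.
280 hashes to 7; slot 7 is free → place at 7.
809 hashes to 3; slot 3 is free → place at 3.
Table: [156, ∅, ∅, 809, ∅, ∅, ∅, 280, 21, 606, ∅, ∅, 866]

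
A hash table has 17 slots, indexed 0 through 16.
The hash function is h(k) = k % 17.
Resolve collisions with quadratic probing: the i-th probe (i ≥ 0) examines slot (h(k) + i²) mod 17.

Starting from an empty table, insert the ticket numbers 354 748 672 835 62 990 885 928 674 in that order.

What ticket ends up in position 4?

990

354 hashes to 14; slot 14 is free → place at 14.
748 hashes to 0; slot 0 is free → place at 0.
672 hashes to 9; slot 9 is free → place at 9.
835 hashes to 2; slot 2 is free → place at 2.
62 hashes to 11; slot 11 is free → place at 11.
990 hashes to 4; slot 4 is free → place at 4.
885 hashes to 1; slot 1 is free → place at 1.
928 hashes to 10; slot 10 is free → place at 10.
674 hashes to 11; 11 taken → place at 12.
Table: [748, 885, 835, ∅, 990, ∅, ∅, ∅, ∅, 672, 928, 62, 674, ∅, 354, ∅, ∅]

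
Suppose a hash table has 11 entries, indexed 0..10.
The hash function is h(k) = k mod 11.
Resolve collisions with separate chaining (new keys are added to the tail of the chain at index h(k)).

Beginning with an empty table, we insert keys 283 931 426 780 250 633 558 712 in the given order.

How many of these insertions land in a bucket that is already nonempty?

Insert 283: h=8, bucket 8 empty -> new chain.
Insert 931: h=7, bucket 7 empty -> new chain.
Insert 426: h=8, bucket 8 nonempty -> append to chain.
Insert 780: h=10, bucket 10 empty -> new chain.
Insert 250: h=8, bucket 8 nonempty -> append to chain.
Insert 633: h=6, bucket 6 empty -> new chain.
Insert 558: h=8, bucket 8 nonempty -> append to chain.
Insert 712: h=8, bucket 8 nonempty -> append to chain.
Final buckets:
0: -
1: -
2: -
3: -
4: -
5: -
6: 633
7: 931
8: 283 -> 426 -> 250 -> 558 -> 712
9: -
10: 780

4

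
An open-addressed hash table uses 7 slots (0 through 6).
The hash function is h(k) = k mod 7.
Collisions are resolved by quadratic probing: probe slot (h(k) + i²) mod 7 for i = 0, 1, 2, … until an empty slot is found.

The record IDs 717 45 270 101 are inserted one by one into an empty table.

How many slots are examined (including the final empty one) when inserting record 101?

Insert 717: h=3, slot 3 empty => index 3.
Insert 45: h=3, slot 3 occupied => index 4.
Insert 270: h=4, slot 4 occupied => index 5.
Insert 101: h=3, slots 3,4 occupied => index 0.
Table: [101, ∅, ∅, 717, 45, 270, ∅]

3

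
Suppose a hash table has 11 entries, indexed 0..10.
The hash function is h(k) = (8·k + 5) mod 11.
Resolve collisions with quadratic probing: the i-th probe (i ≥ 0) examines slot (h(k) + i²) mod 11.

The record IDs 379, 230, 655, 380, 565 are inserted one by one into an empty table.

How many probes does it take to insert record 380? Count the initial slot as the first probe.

Insert 379: h=1, slot 1 empty -> index 1.
Insert 230: h=8, slot 8 empty -> index 8.
Insert 655: h=9, slot 9 empty -> index 9.
Insert 380: h=9, slot 9 occupied -> index 10.
Insert 565: h=4, slot 4 empty -> index 4.
Table: [—, 379, —, —, 565, —, —, —, 230, 655, 380]

2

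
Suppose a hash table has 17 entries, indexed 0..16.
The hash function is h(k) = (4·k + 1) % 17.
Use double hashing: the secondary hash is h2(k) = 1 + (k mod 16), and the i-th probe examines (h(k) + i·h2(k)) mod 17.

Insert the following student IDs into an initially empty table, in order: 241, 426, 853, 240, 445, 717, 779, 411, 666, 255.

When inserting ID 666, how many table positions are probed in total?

241: h=13 → slot 13
426: h=5 → slot 5
853: h=13, h2=6, probe 13,2 → slot 2
240: h=9 → slot 9
445: h=13, h2=14, probe 13,10 → slot 10
717: h=13, h2=14, probe 13,10,7 → slot 7
779: h=6 → slot 6
411: h=13, h2=12, probe 13,8 → slot 8
666: h=13, h2=11, probe 13,7,1 → slot 1
255: h=1, h2=16, probe 1,0 → slot 0
Table: [255, 666, 853, _, _, 426, 779, 717, 411, 240, 445, _, _, 241, _, _, _]

3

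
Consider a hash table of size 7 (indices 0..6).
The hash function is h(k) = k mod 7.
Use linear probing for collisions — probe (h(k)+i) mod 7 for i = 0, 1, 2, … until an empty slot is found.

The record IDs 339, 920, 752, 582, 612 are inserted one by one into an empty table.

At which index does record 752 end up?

Insert 339: h=3, slot 3 empty -> index 3.
Insert 920: h=3, slot 3 occupied -> index 4.
Insert 752: h=3, slots 3,4 occupied -> index 5.
Insert 582: h=1, slot 1 empty -> index 1.
Insert 612: h=3, slots 3,4,5 occupied -> index 6.
Table: [_, 582, _, 339, 920, 752, 612]

5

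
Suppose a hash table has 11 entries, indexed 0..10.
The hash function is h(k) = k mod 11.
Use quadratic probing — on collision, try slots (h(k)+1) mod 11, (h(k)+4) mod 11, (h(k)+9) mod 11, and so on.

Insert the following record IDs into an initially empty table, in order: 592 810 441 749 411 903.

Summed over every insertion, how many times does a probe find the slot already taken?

3

592 hashes to 9; slot 9 is free => place at 9.
810 hashes to 7; slot 7 is free => place at 7.
441 hashes to 1; slot 1 is free => place at 1.
749 hashes to 1; 1 taken => place at 2.
411 hashes to 4; slot 4 is free => place at 4.
903 hashes to 1; 1,2 taken => place at 5.
Table: [-, 441, 749, -, 411, 903, -, 810, -, 592, -]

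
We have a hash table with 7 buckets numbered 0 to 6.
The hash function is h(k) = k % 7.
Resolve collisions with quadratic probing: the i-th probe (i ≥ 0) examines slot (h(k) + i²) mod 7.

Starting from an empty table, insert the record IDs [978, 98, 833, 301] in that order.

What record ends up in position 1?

833

978: h=5 => slot 5
98: h=0 => slot 0
833: h=0, probe 0,1 => slot 1
301: h=0, probe 0,1,4 => slot 4
Table: [98, 833, _, _, 301, 978, _]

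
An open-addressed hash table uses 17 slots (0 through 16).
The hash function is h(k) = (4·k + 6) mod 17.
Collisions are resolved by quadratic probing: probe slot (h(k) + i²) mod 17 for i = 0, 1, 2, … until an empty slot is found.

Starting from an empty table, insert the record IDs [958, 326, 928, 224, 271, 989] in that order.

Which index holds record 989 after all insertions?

5

958: h=13 → slot 13
326: h=1 → slot 1
928: h=12 → slot 12
224: h=1, probe 1,2 → slot 2
271: h=2, probe 2,3 → slot 3
989: h=1, probe 1,2,5 → slot 5
Table: [∅, 326, 224, 271, ∅, 989, ∅, ∅, ∅, ∅, ∅, ∅, 928, 958, ∅, ∅, ∅]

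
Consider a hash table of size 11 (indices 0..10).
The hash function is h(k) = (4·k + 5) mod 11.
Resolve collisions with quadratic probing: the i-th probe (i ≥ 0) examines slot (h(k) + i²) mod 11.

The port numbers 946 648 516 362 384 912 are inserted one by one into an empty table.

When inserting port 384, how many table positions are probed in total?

5

Insert 946: h=5, slot 5 empty -> index 5.
Insert 648: h=1, slot 1 empty -> index 1.
Insert 516: h=1, slot 1 occupied -> index 2.
Insert 362: h=1, slots 1,2,5 occupied -> index 10.
Insert 384: h=1, slots 1,2,5,10 occupied -> index 6.
Insert 912: h=1, slots 1,2,5,10,6 occupied -> index 4.
Table: [-, 648, 516, -, 912, 946, 384, -, -, -, 362]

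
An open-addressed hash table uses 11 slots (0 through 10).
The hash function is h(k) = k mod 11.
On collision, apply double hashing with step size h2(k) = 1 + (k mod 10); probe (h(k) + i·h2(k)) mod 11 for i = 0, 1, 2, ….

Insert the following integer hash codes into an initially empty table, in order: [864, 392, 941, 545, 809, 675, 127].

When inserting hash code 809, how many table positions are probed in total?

Insert 864: h=6, slot 6 empty → index 6.
Insert 392: h=7, slot 7 empty → index 7.
Insert 941: h=6, h2=2, slot 6 occupied → index 8.
Insert 545: h=6, h2=6, slot 6 occupied → index 1.
Insert 809: h=6, h2=10, slot 6 occupied → index 5.
Insert 675: h=4, slot 4 empty → index 4.
Insert 127: h=6, h2=8, slot 6 occupied → index 3.
Table: [_, 545, _, 127, 675, 809, 864, 392, 941, _, _]

2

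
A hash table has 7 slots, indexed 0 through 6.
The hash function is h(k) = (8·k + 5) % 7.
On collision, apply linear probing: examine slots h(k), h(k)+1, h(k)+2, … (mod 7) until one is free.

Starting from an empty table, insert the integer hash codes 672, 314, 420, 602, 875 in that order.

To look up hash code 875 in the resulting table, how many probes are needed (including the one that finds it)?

4

Insert 672: h=5, slot 5 empty => index 5.
Insert 314: h=4, slot 4 empty => index 4.
Insert 420: h=5, slot 5 occupied => index 6.
Insert 602: h=5, slots 5,6 occupied => index 0.
Insert 875: h=5, slots 5,6,0 occupied => index 1.
Table: [602, 875, -, -, 314, 672, 420]
Lookup 875: h=5, probe 5,6,0,1 → found at 1.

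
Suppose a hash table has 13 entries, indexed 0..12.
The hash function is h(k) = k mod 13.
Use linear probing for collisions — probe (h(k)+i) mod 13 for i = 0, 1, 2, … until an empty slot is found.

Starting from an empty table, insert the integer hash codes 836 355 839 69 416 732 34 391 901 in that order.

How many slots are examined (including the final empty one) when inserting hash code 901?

7

836: h=4 -> slot 4
355: h=4, probe 4,5 -> slot 5
839: h=7 -> slot 7
69: h=4, probe 4,5,6 -> slot 6
416: h=0 -> slot 0
732: h=4, probe 4,5,6,7,8 -> slot 8
34: h=8, probe 8,9 -> slot 9
391: h=1 -> slot 1
901: h=4, probe 4,5,6,7,8,9,10 -> slot 10
Table: [416, 391, -, -, 836, 355, 69, 839, 732, 34, 901, -, -]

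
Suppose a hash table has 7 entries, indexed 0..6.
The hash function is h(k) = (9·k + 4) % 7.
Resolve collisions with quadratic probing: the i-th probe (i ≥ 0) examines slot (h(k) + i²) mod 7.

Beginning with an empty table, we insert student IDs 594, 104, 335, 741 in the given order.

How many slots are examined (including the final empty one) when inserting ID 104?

2

Insert 594: h=2, slot 2 empty => index 2.
Insert 104: h=2, slot 2 occupied => index 3.
Insert 335: h=2, slots 2,3 occupied => index 6.
Insert 741: h=2, slots 2,3,6 occupied => index 4.
Table: [∅, ∅, 594, 104, 741, ∅, 335]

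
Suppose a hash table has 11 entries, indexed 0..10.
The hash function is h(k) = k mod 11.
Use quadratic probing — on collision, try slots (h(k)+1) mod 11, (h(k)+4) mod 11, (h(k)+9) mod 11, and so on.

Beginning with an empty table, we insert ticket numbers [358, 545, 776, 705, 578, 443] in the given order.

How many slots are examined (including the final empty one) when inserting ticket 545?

2

Insert 358: h=6, slot 6 empty -> index 6.
Insert 545: h=6, slot 6 occupied -> index 7.
Insert 776: h=6, slots 6,7 occupied -> index 10.
Insert 705: h=1, slot 1 empty -> index 1.
Insert 578: h=6, slots 6,7,10 occupied -> index 4.
Insert 443: h=3, slot 3 empty -> index 3.
Table: [—, 705, —, 443, 578, —, 358, 545, —, —, 776]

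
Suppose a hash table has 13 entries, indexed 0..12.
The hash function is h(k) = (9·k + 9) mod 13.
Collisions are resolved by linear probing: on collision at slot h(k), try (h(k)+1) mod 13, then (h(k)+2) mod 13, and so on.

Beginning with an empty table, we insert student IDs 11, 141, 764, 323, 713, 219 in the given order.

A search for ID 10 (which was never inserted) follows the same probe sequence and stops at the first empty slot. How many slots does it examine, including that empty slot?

11 hashes to 4; slot 4 is free → place at 4.
141 hashes to 4; 4 taken → place at 5.
764 hashes to 8; slot 8 is free → place at 8.
323 hashes to 4; 4,5 taken → place at 6.
713 hashes to 4; 4,5,6 taken → place at 7.
219 hashes to 4; 4,5,6,7,8 taken → place at 9.
Table: [∅, ∅, ∅, ∅, 11, 141, 323, 713, 764, 219, ∅, ∅, ∅]
Lookup 10: h=8, probe 8,9,10 → slot 10 empty, not found.

3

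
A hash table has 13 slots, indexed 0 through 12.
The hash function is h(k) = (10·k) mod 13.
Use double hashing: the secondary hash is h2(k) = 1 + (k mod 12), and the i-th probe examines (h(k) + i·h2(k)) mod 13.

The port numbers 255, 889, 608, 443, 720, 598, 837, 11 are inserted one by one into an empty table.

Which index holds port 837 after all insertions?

8

Insert 255: h=2, slot 2 empty => index 2.
Insert 889: h=11, slot 11 empty => index 11.
Insert 608: h=9, slot 9 empty => index 9.
Insert 443: h=10, slot 10 empty => index 10.
Insert 720: h=11, h2=1, slot 11 occupied => index 12.
Insert 598: h=0, slot 0 empty => index 0.
Insert 837: h=11, h2=10, slot 11 occupied => index 8.
Insert 11: h=6, slot 6 empty => index 6.
Table: [598, ., 255, ., ., ., 11, ., 837, 608, 443, 889, 720]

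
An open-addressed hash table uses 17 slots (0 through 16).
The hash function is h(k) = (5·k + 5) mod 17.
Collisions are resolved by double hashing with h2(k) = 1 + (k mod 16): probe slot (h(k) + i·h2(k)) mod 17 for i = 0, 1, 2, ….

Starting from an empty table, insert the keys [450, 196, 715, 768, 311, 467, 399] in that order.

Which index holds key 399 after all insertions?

9

450 hashes to 11; slot 11 is free => place at 11.
196 hashes to 16; slot 16 is free => place at 16.
715 hashes to 10; slot 10 is free => place at 10.
768 hashes to 3; slot 3 is free => place at 3.
311 hashes to 13; slot 13 is free => place at 13.
467 hashes to 11, h2=4; 11 taken => place at 15.
399 hashes to 11, h2=16; 11,10 taken => place at 9.
Table: [∅, ∅, ∅, 768, ∅, ∅, ∅, ∅, ∅, 399, 715, 450, ∅, 311, ∅, 467, 196]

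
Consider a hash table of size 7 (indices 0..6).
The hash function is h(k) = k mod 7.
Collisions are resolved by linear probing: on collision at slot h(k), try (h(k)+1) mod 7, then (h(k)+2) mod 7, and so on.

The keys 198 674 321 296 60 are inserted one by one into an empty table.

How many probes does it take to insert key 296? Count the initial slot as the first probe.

3

198: h=2 => slot 2
674: h=2, probe 2,3 => slot 3
321: h=6 => slot 6
296: h=2, probe 2,3,4 => slot 4
60: h=4, probe 4,5 => slot 5
Table: [∅, ∅, 198, 674, 296, 60, 321]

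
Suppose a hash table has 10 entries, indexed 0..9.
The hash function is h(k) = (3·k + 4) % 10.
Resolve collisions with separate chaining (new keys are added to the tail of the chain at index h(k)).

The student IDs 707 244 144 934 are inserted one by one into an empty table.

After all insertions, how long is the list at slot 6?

3

Insert 707: h=5, bucket 5 empty -> new chain.
Insert 244: h=6, bucket 6 empty -> new chain.
Insert 144: h=6, bucket 6 nonempty -> append to chain.
Insert 934: h=6, bucket 6 nonempty -> append to chain.
Final buckets:
0: —
1: —
2: —
3: —
4: —
5: 707
6: 244 -> 144 -> 934
7: —
8: —
9: —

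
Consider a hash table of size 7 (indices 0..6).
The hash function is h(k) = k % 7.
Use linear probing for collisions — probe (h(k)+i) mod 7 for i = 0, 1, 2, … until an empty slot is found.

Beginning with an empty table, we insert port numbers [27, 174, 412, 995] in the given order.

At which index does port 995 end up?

Insert 27: h=6, slot 6 empty -> index 6.
Insert 174: h=6, slot 6 occupied -> index 0.
Insert 412: h=6, slots 6,0 occupied -> index 1.
Insert 995: h=1, slot 1 occupied -> index 2.
Table: [174, 412, 995, —, —, —, 27]

2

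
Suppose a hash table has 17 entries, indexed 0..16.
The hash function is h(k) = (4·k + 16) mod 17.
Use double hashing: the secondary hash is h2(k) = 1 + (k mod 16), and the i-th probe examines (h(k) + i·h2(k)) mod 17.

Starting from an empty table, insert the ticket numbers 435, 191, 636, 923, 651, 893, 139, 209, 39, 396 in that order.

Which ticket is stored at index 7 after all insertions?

435 hashes to 5; slot 5 is free => place at 5.
191 hashes to 15; slot 15 is free => place at 15.
636 hashes to 10; slot 10 is free => place at 10.
923 hashes to 2; slot 2 is free => place at 2.
651 hashes to 2, h2=12; 2 taken => place at 14.
893 hashes to 1; slot 1 is free => place at 1.
139 hashes to 11; slot 11 is free => place at 11.
209 hashes to 2, h2=2; 2 taken => place at 4.
39 hashes to 2, h2=8; 2,10,1 taken => place at 9.
396 hashes to 2, h2=13; 2,15,11 taken => place at 7.
Table: [—, 893, 923, —, 209, 435, —, 396, —, 39, 636, 139, —, —, 651, 191, —]

396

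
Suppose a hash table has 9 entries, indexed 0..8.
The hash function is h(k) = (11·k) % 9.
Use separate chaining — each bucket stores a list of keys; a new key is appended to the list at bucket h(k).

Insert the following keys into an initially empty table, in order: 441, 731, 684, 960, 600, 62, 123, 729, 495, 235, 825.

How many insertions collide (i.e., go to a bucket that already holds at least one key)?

6

441 -> bucket 0
731 -> bucket 4
684 -> bucket 0 (collision)
960 -> bucket 3
600 -> bucket 3 (collision)
62 -> bucket 7
123 -> bucket 3 (collision)
729 -> bucket 0 (collision)
495 -> bucket 0 (collision)
235 -> bucket 2
825 -> bucket 3 (collision)
Final buckets:
0: 441 -> 684 -> 729 -> 495
1: _
2: 235
3: 960 -> 600 -> 123 -> 825
4: 731
5: _
6: _
7: 62
8: _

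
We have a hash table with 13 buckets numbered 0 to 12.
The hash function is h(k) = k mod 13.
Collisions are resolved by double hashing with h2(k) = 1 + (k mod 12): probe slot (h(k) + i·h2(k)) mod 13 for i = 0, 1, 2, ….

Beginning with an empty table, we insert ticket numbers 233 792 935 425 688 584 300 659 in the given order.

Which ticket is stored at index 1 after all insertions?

300

233 hashes to 12; slot 12 is free => place at 12.
792 hashes to 12, h2=1; 12 taken => place at 0.
935 hashes to 12, h2=12; 12 taken => place at 11.
425 hashes to 9; slot 9 is free => place at 9.
688 hashes to 12, h2=5; 12 taken => place at 4.
584 hashes to 12, h2=9; 12 taken => place at 8.
300 hashes to 1; slot 1 is free => place at 1.
659 hashes to 9, h2=12; 9,8 taken => place at 7.
Table: [792, 300, ., ., 688, ., ., 659, 584, 425, ., 935, 233]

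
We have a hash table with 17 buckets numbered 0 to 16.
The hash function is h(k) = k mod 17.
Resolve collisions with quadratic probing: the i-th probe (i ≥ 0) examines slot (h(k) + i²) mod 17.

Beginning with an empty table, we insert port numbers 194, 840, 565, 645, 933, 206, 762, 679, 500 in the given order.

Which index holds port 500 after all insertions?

11

Insert 194: h=7, slot 7 empty => index 7.
Insert 840: h=7, slot 7 occupied => index 8.
Insert 565: h=4, slot 4 empty => index 4.
Insert 645: h=16, slot 16 empty => index 16.
Insert 933: h=15, slot 15 empty => index 15.
Insert 206: h=2, slot 2 empty => index 2.
Insert 762: h=14, slot 14 empty => index 14.
Insert 679: h=16, slot 16 occupied => index 0.
Insert 500: h=7, slots 7,8 occupied => index 11.
Table: [679, —, 206, —, 565, —, —, 194, 840, —, —, 500, —, —, 762, 933, 645]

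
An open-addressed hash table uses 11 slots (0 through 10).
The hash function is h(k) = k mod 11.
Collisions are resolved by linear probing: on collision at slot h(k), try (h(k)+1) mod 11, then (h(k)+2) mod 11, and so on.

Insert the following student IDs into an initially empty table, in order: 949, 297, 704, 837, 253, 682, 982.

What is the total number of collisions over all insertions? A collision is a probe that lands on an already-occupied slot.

949 hashes to 3; slot 3 is free → place at 3.
297 hashes to 0; slot 0 is free → place at 0.
704 hashes to 0; 0 taken → place at 1.
837 hashes to 1; 1 taken → place at 2.
253 hashes to 0; 0,1,2,3 taken → place at 4.
682 hashes to 0; 0,1,2,3,4 taken → place at 5.
982 hashes to 3; 3,4,5 taken → place at 6.
Table: [297, 704, 837, 949, 253, 682, 982, ., ., ., .]

14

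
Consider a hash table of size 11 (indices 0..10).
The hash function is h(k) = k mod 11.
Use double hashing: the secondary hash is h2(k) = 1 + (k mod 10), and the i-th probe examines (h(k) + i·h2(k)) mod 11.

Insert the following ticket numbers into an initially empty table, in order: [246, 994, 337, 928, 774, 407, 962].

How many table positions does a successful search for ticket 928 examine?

2

Insert 246: h=4, slot 4 empty => index 4.
Insert 994: h=4, h2=5, slot 4 occupied => index 9.
Insert 337: h=7, slot 7 empty => index 7.
Insert 928: h=4, h2=9, slot 4 occupied => index 2.
Insert 774: h=4, h2=5, slots 4,9 occupied => index 3.
Insert 407: h=0, slot 0 empty => index 0.
Insert 962: h=5, slot 5 empty => index 5.
Table: [407, ∅, 928, 774, 246, 962, ∅, 337, ∅, 994, ∅]
Lookup 928: h=4, h2=9, probe 4,2 → found at 2.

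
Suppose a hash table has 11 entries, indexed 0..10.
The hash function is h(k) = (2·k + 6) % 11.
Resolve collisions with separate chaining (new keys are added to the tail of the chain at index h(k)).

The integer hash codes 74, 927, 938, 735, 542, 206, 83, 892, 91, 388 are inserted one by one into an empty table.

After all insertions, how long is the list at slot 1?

74 -> bucket 0
927 -> bucket 1
938 -> bucket 1 (collision)
735 -> bucket 2
542 -> bucket 1 (collision)
206 -> bucket 0 (collision)
83 -> bucket 7
892 -> bucket 8
91 -> bucket 1 (collision)
388 -> bucket 1 (collision)
Final buckets:
0: 74 -> 206
1: 927 -> 938 -> 542 -> 91 -> 388
2: 735
3: _
4: _
5: _
6: _
7: 83
8: 892
9: _
10: _

5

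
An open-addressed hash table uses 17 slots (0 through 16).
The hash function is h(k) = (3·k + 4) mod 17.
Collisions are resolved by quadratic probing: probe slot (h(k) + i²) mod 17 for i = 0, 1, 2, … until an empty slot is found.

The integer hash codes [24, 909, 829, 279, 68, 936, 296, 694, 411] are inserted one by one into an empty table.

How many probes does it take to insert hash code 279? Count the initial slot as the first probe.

3

24: h=8 → slot 8
909: h=11 → slot 11
829: h=9 → slot 9
279: h=8, probe 8,9,12 → slot 12
68: h=4 → slot 4
936: h=7 → slot 7
296: h=8, probe 8,9,12,0 → slot 0
694: h=12, probe 12,13 → slot 13
411: h=13, probe 13,14 → slot 14
Table: [296, _, _, _, 68, _, _, 936, 24, 829, _, 909, 279, 694, 411, _, _]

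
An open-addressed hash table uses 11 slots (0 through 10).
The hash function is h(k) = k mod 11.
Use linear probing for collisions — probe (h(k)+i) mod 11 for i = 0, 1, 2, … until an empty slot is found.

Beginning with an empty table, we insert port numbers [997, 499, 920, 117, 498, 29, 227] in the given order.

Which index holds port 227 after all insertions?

997: h=7 → slot 7
499: h=4 → slot 4
920: h=7, probe 7,8 → slot 8
117: h=7, probe 7,8,9 → slot 9
498: h=3 → slot 3
29: h=7, probe 7,8,9,10 → slot 10
227: h=7, probe 7,8,9,10,0 → slot 0
Table: [227, —, —, 498, 499, —, —, 997, 920, 117, 29]

0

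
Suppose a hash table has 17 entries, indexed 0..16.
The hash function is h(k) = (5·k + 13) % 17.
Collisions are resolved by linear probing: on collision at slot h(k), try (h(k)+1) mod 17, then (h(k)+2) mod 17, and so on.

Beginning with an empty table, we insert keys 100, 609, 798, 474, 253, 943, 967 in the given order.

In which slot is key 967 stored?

Insert 100: h=3, slot 3 empty -> index 3.
Insert 609: h=15, slot 15 empty -> index 15.
Insert 798: h=8, slot 8 empty -> index 8.
Insert 474: h=3, slot 3 occupied -> index 4.
Insert 253: h=3, slots 3,4 occupied -> index 5.
Insert 943: h=2, slot 2 empty -> index 2.
Insert 967: h=3, slots 3,4,5 occupied -> index 6.
Table: [-, -, 943, 100, 474, 253, 967, -, 798, -, -, -, -, -, -, 609, -]

6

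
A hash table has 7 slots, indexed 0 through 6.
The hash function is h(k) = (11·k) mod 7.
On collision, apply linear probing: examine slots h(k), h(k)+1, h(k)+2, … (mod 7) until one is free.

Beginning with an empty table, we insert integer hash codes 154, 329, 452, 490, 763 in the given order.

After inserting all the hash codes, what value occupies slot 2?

Insert 154: h=0, slot 0 empty => index 0.
Insert 329: h=0, slot 0 occupied => index 1.
Insert 452: h=2, slot 2 empty => index 2.
Insert 490: h=0, slots 0,1,2 occupied => index 3.
Insert 763: h=0, slots 0,1,2,3 occupied => index 4.
Table: [154, 329, 452, 490, 763, -, -]

452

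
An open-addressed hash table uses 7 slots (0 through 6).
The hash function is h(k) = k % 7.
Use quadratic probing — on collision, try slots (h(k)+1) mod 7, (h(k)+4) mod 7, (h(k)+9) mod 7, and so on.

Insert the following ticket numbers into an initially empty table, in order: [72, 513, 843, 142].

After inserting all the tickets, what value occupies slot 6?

142

Insert 72: h=2, slot 2 empty → index 2.
Insert 513: h=2, slot 2 occupied → index 3.
Insert 843: h=3, slot 3 occupied → index 4.
Insert 142: h=2, slots 2,3 occupied → index 6.
Table: [∅, ∅, 72, 513, 843, ∅, 142]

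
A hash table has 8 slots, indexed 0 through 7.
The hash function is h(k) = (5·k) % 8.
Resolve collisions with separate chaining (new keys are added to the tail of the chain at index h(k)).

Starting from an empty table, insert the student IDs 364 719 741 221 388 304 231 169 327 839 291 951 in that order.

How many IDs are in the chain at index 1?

2

364 -> bucket 4
719 -> bucket 3
741 -> bucket 1
221 -> bucket 1 (collision)
388 -> bucket 4 (collision)
304 -> bucket 0
231 -> bucket 3 (collision)
169 -> bucket 5
327 -> bucket 3 (collision)
839 -> bucket 3 (collision)
291 -> bucket 7
951 -> bucket 3 (collision)
Final buckets:
0: 304
1: 741 -> 221
2: ∅
3: 719 -> 231 -> 327 -> 839 -> 951
4: 364 -> 388
5: 169
6: ∅
7: 291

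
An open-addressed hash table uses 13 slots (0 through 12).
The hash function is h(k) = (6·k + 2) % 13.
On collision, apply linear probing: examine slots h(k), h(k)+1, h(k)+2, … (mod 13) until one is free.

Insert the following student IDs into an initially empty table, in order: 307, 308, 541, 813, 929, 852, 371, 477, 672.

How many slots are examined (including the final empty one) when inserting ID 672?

307 hashes to 11; slot 11 is free → place at 11.
308 hashes to 4; slot 4 is free → place at 4.
541 hashes to 11; 11 taken → place at 12.
813 hashes to 5; slot 5 is free → place at 5.
929 hashes to 12; 12 taken → place at 0.
852 hashes to 5; 5 taken → place at 6.
371 hashes to 5; 5,6 taken → place at 7.
477 hashes to 4; 4,5,6,7 taken → place at 8.
672 hashes to 4; 4,5,6,7,8 taken → place at 9.
Table: [929, —, —, —, 308, 813, 852, 371, 477, 672, —, 307, 541]

6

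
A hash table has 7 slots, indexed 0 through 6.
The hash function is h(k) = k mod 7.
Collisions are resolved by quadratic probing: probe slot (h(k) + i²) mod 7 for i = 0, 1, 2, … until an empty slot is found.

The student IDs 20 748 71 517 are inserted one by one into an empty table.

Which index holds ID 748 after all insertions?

Insert 20: h=6, slot 6 empty => index 6.
Insert 748: h=6, slot 6 occupied => index 0.
Insert 71: h=1, slot 1 empty => index 1.
Insert 517: h=6, slots 6,0 occupied => index 3.
Table: [748, 71, _, 517, _, _, 20]

0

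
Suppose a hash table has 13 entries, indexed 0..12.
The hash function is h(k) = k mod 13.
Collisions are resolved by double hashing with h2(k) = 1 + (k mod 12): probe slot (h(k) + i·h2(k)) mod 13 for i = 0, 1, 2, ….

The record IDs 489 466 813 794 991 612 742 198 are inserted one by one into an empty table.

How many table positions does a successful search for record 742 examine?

489: h=8 → slot 8
466: h=11 → slot 11
813: h=7 → slot 7
794: h=1 → slot 1
991: h=3 → slot 3
612: h=1, h2=1, probe 1,2 → slot 2
742: h=1, h2=11, probe 1,12 → slot 12
198: h=3, h2=7, probe 3,10 → slot 10
Table: [—, 794, 612, 991, —, —, —, 813, 489, —, 198, 466, 742]
Lookup 742: h=1, h2=11, probe 1,12 → found at 12.

2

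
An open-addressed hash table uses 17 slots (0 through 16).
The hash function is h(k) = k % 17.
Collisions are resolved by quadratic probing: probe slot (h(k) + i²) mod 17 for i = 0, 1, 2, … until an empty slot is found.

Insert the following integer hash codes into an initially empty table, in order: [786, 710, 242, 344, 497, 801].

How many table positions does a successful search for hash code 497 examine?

5

786 hashes to 4; slot 4 is free → place at 4.
710 hashes to 13; slot 13 is free → place at 13.
242 hashes to 4; 4 taken → place at 5.
344 hashes to 4; 4,5 taken → place at 8.
497 hashes to 4; 4,5,8,13 taken → place at 3.
801 hashes to 2; slot 2 is free → place at 2.
Table: [_, _, 801, 497, 786, 242, _, _, 344, _, _, _, _, 710, _, _, _]
Lookup 497: h=4, probe 4,5,8,13,3 → found at 3.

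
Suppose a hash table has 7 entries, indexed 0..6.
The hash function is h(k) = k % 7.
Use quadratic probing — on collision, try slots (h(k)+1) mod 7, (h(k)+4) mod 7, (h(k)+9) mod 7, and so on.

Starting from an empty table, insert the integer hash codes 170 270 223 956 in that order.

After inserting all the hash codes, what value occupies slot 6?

170 hashes to 2; slot 2 is free → place at 2.
270 hashes to 4; slot 4 is free → place at 4.
223 hashes to 6; slot 6 is free → place at 6.
956 hashes to 4; 4 taken → place at 5.
Table: [∅, ∅, 170, ∅, 270, 956, 223]

223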